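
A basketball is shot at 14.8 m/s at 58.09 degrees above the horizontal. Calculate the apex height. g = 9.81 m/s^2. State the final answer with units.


H = (v*sin(theta))^2 / (2*g)
vy = v*sin(theta) = 14.8 * sin(58.09 deg) = 12.5634 m/s
H = vy^2 / (2*g) = 157.8394 / (2*9.81)
H = 157.8394 / 19.62 = 8.0448 m

8.0448 m


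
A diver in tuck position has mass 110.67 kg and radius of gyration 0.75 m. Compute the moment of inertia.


I = m * k^2
I = 110.67 * 0.75^2
I = 110.67 * 0.5625 = 62.2519 kg*m^2

62.2519 kg*m^2


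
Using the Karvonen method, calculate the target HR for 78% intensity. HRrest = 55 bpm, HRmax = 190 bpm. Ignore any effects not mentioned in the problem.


Target = HRrest + pct*(HRmax - HRrest)
Heart rate reserve = HRmax - HRrest = 190 - 55 = 135 bpm
Fraction = 78% = 0.78
Target = 55 + 0.78 * 135
Target = 55 + 105.3 = 160.3 bpm

160.3 bpm


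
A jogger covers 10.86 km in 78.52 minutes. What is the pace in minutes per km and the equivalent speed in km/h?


Pace = time / distance = 78.52 min / 10.86 km = 7.2302 min/km
Speed = distance / time_in_hours = 10.86 / 1.3087 hr
Speed = 8.2985 km/h

7.2302 min/km, 8.2985 km/h


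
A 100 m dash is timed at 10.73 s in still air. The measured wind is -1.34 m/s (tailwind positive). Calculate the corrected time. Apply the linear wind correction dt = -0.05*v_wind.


dt = -0.05 * v_wind = -0.05 * -1.34 = 0.067 s
t_corrected = t_still + dt = 10.73 + (0.067)
t_corrected = 10.797 s

10.797 s


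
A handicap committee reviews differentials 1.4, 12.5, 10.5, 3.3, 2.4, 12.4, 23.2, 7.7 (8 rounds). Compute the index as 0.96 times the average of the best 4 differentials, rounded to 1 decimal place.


All differentials: 1.4, 12.5, 10.5, 3.3, 2.4, 12.4, 23.2, 7.7
Sorted: 1.4, 2.4, 3.3, 7.7, 10.5, 12.4, 12.5, 23.2
Best 4: 1.4, 2.4, 3.3, 7.7
Average of best = 14.8 / 4 = 3.7
Raw index = 3.7 * 0.96 = 3.552
Handicap index = round(3.552, 1) = 3.6

3.6


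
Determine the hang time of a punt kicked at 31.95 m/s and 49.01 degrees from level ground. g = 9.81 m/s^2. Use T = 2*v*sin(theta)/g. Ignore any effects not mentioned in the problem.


T = 2*v*sin(theta)/g
sin(theta) = sin(49.01 deg) = 0.7548
T = 2*31.95*0.7548 / 9.81
T = 48.2333 / 9.81 = 4.9167 s

4.9167 s


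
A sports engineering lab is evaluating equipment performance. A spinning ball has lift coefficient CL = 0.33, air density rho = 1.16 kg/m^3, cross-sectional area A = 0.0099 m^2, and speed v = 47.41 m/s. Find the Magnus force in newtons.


FM = 0.5 * CL * rho * A * v^2
FM = 0.5 * 0.33 * 1.16 * 0.0099 * 47.41^2
v^2 = 2247.7081
FM = 0.5 * 0.33 * 1.16 * 0.0099 * 2247.7081 = 4.2591 N

4.2591 N


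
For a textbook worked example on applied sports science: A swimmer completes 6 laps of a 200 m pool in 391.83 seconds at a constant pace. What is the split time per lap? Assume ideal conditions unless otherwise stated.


Split time = total_time / n_laps = 391.83 / 6
Split time = 65.305 s per lap

65.305 s


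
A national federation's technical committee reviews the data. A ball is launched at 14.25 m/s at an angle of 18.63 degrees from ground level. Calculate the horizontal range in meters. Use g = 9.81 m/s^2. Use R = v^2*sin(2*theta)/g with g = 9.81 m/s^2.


R = v^2 * sin(2*theta) / g
Convert angle to radians: theta = 18.63 deg = 0.3252 rad
sin(2*theta) = sin(0.6503) = 0.6054
R = 14.25^2 * 0.6054 / 9.81
R = 203.0625 * 0.6054 / 9.81 = 12.5322 m

12.5322 m


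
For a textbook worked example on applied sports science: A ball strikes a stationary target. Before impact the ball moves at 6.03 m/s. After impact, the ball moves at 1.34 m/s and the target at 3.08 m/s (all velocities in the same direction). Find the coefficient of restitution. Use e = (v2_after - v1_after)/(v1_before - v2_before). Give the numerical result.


e = (v2_after - v1_after) / (v1_before - v2_before)
Numerator = 3.08 - 1.34 = 1.74
Denominator = 6.03 - 0 = 6.03
e = 1.74 / 6.03 = 0.2886

0.2886


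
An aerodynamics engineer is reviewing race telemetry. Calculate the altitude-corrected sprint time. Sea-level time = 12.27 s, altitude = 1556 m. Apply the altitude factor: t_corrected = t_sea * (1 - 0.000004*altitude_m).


Correction factor = 1 - 0.000004 * 1556 = 0.993776
t_corrected = t_sea * factor = 12.27 * 0.993776
t_corrected = 12.1936 s

12.1936 s


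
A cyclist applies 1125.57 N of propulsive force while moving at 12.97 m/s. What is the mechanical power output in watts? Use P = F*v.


P = F * v
P = 1125.57 * 12.97
P = 14598.6429 W

14598.6429 W


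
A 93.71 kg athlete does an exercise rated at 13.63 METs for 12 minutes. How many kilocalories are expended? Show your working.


kcal = MET * mass * time_hr
Convert time: 12 min = 0.2 hr
kcal = 13.63 * 93.71 * 0.2
kcal = 255.4535 kcal

255.4535 kcal


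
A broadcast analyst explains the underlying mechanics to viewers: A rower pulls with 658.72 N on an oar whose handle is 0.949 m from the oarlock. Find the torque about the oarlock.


tau = F * d
tau = 658.72 * 0.949
tau = 625.1253 N*m

625.1253 N*m


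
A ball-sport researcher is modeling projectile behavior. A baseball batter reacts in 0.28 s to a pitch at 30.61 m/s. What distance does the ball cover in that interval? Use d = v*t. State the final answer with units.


d = v * t
d = 30.61 * 0.28
d = 8.5708 m

8.5708 m


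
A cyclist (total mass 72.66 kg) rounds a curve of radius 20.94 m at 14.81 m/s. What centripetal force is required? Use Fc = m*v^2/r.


Fc = m * v^2 / r
v^2 = 14.81^2 = 219.3361
Fc = 72.66 * 219.3361 / 20.94
Fc = 15936.961 / 20.94 = 761.0774 N

761.0774 N


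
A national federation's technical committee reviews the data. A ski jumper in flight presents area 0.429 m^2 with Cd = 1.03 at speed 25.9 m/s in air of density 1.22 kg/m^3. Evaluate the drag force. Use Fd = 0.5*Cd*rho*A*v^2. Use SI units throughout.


Fd = 0.5 * Cd * rho * A * v^2
Fd = 0.5 * 1.03 * 1.22 * 0.429 * 25.9^2
v^2 = 670.81
Fd = 0.5 * 1.03 * 1.22 * 0.429 * 670.81 = 180.8106 N

180.8106 N


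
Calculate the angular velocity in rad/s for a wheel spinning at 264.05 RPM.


omega = RPM * 2 * pi / 60
omega = 264.05 * 2 * 3.14159 / 60
omega = 1659.0751 / 60 = 27.6513 rad/s

27.6513 rad/s


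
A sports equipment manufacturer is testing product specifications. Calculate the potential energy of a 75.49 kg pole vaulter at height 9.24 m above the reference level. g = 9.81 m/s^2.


PE = m * g * h
PE = 75.49 * 9.81 * 9.24
PE = 740.5569 * 9.24 = 6842.7458 J

6842.7458 J


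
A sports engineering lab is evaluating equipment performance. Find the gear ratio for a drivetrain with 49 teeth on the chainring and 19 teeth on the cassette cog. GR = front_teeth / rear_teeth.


GR = front_teeth / rear_teeth
GR = 49 / 19
GR = 2.5789

2.5789


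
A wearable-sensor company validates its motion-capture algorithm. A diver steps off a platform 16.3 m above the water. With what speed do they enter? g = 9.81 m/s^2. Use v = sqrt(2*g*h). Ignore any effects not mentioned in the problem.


v = sqrt(2 * g * h)
v = sqrt(2 * 9.81 * 16.3)
v = sqrt(319.806) = 17.8831 m/s

17.8831 m/s


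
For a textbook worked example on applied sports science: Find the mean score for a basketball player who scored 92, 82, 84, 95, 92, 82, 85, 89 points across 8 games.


Average = sum / n
Sum = 701
Average = 701 / 8 = 87.625

87.625


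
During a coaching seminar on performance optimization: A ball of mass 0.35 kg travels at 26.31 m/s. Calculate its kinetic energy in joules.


KE = 0.5 * m * v^2
KE = 0.5 * 0.35 * 26.31^2
KE = 0.5 * 0.35 * 692.2161 = 121.1378 J

121.1378 J


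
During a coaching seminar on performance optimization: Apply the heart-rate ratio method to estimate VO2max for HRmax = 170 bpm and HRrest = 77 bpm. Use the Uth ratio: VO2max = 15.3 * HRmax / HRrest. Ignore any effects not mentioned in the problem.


VO2max = 15.3 * HRmax / HRrest
VO2max = 15.3 * 170 / 77
VO2max = 2601 / 77 = 33.7792 mL/kg/min

33.7792 mL/kg/min


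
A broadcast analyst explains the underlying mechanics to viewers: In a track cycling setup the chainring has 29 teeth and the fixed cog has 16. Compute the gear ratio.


GR = front_teeth / rear_teeth
GR = 29 / 16
GR = 1.8125

1.8125


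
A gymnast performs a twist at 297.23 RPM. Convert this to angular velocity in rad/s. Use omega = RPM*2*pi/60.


omega = RPM * 2 * pi / 60
omega = 297.23 * 2 * 3.14159 / 60
omega = 1867.5512 / 60 = 31.1259 rad/s

31.1259 rad/s


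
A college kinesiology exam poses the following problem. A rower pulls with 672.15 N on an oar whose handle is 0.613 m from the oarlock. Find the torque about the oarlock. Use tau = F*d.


tau = F * d
tau = 672.15 * 0.613
tau = 412.0279 N*m

412.0279 N*m


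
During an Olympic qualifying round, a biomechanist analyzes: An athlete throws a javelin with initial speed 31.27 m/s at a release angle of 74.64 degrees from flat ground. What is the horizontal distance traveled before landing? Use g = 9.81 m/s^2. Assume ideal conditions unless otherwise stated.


R = v^2 * sin(2*theta) / g
Convert angle to radians: theta = 74.64 deg = 1.3027 rad
sin(2*theta) = sin(2.6054) = 0.5108
R = 31.27^2 * 0.5108 / 9.81
R = 977.8129 * 0.5108 / 9.81 = 50.9183 m

50.9183 m


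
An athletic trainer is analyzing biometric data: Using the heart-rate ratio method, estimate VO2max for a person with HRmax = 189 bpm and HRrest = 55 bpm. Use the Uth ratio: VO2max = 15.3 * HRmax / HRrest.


VO2max = 15.3 * HRmax / HRrest
VO2max = 15.3 * 189 / 55
VO2max = 2891.7 / 55 = 52.5764 mL/kg/min

52.5764 mL/kg/min


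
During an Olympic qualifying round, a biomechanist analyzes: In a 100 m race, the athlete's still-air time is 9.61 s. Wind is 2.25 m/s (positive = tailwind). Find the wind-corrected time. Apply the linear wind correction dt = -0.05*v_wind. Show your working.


dt = -0.05 * v_wind = -0.05 * 2.25 = -0.1125 s
t_corrected = t_still + dt = 9.61 + (-0.1125)
t_corrected = 9.4975 s

9.4975 s


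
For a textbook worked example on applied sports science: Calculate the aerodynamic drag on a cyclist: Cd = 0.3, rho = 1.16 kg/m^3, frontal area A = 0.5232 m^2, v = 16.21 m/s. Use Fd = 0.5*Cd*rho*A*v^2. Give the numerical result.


Fd = 0.5 * Cd * rho * A * v^2
Fd = 0.5 * 0.3 * 1.16 * 0.5232 * 16.21^2
v^2 = 262.7641
Fd = 0.5 * 0.3 * 1.16 * 0.5232 * 262.7641 = 23.9212 N

23.9212 N


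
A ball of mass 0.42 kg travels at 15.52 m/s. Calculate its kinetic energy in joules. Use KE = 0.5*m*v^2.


KE = 0.5 * m * v^2
KE = 0.5 * 0.42 * 15.52^2
KE = 0.5 * 0.42 * 240.8704 = 50.5828 J

50.5828 J


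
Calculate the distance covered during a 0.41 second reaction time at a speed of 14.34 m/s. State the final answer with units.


d = v * t
d = 14.34 * 0.41
d = 5.8794 m

5.8794 m


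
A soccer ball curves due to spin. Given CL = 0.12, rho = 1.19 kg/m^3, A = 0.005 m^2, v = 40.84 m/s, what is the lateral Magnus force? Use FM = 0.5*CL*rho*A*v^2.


FM = 0.5 * CL * rho * A * v^2
FM = 0.5 * 0.12 * 1.19 * 0.005 * 40.84^2
v^2 = 1667.9056
FM = 0.5 * 0.12 * 1.19 * 0.005 * 1667.9056 = 0.5954 N

0.5954 N


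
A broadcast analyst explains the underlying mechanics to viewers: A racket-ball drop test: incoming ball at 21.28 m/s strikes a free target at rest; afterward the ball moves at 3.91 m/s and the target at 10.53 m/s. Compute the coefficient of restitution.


e = (v2_after - v1_after) / (v1_before - v2_before)
Numerator = 10.53 - 3.91 = 6.62
Denominator = 21.28 - 0 = 21.28
e = 6.62 / 21.28 = 0.3111

0.3111


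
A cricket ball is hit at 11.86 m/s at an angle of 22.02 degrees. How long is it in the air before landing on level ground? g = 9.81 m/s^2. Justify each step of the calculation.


T = 2*v*sin(theta)/g
sin(theta) = sin(22.02 deg) = 0.3749
T = 2*11.86*0.3749 / 9.81
T = 8.8933 / 9.81 = 0.9066 s

0.9066 s


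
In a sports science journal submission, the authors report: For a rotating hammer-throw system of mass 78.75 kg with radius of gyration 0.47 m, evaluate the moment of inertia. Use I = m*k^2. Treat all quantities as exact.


I = m * k^2
I = 78.75 * 0.47^2
I = 78.75 * 0.2209 = 17.3959 kg*m^2

17.3959 kg*m^2


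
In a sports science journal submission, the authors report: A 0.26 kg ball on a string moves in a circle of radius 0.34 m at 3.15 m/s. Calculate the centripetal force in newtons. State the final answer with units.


Fc = m * v^2 / r
v^2 = 3.15^2 = 9.9225
Fc = 0.26 * 9.9225 / 0.34
Fc = 2.5798 / 0.34 = 7.5878 N

7.5878 N


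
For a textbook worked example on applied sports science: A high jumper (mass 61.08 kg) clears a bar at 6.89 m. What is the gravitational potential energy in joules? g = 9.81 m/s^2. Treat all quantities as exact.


PE = m * g * h
PE = 61.08 * 9.81 * 6.89
PE = 599.1948 * 6.89 = 4128.4522 J

4128.4522 J


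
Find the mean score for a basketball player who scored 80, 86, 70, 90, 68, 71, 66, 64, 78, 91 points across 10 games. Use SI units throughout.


Average = sum / n
Sum = 764
Average = 764 / 10 = 76.4

76.4


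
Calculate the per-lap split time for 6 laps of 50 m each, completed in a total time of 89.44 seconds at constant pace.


Split time = total_time / n_laps = 89.44 / 6
Split time = 14.9067 s per lap

14.9067 s


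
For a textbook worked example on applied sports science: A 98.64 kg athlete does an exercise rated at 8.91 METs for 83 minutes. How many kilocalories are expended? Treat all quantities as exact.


kcal = MET * mass * time_hr
Convert time: 83 min = 1.3833 hr
kcal = 8.91 * 98.64 * 1.3833
kcal = 1215.7873 kcal

1215.7873 kcal


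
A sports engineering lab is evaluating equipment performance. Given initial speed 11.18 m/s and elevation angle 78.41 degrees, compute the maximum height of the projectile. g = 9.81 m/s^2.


H = (v*sin(theta))^2 / (2*g)
vy = v*sin(theta) = 11.18 * sin(78.41 deg) = 10.952 m/s
H = vy^2 / (2*g) = 119.9473 / (2*9.81)
H = 119.9473 / 19.62 = 6.1135 m

6.1135 m


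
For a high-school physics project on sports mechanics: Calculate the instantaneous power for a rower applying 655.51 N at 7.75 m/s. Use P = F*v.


P = F * v
P = 655.51 * 7.75
P = 5080.2025 W

5080.2025 W


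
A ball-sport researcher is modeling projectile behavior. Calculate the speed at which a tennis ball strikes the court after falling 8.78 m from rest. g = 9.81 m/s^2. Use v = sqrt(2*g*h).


v = sqrt(2 * g * h)
v = sqrt(2 * 9.81 * 8.78)
v = sqrt(172.2636) = 13.1249 m/s

13.1249 m/s


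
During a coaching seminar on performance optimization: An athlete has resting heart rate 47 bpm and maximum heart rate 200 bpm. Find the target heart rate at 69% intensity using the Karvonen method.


Target = HRrest + pct*(HRmax - HRrest)
Heart rate reserve = HRmax - HRrest = 200 - 47 = 153 bpm
Fraction = 69% = 0.69
Target = 47 + 0.69 * 153
Target = 47 + 105.57 = 152.57 bpm

152.57 bpm


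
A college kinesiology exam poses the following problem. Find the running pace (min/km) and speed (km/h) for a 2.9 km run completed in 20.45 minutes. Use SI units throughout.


Pace = time / distance = 20.45 min / 2.9 km = 7.0517 min/km
Speed = distance / time_in_hours = 2.9 / 0.3408 hr
Speed = 8.5086 km/h

7.0517 min/km, 8.5086 km/h


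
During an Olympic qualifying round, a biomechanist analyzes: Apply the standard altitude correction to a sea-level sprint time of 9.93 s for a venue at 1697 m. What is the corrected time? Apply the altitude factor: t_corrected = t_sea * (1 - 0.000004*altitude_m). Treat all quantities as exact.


Correction factor = 1 - 0.000004 * 1697 = 0.993212
t_corrected = t_sea * factor = 9.93 * 0.993212
t_corrected = 9.8626 s

9.8626 s


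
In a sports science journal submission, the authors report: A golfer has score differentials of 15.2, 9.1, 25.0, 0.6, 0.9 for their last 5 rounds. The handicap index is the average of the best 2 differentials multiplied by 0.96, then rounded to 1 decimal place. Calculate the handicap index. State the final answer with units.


All differentials: 15.2, 9.1, 25.0, 0.6, 0.9
Sorted: 0.6, 0.9, 9.1, 15.2, 25.0
Best 2: 0.6, 0.9
Average of best = 1.5 / 2 = 0.75
Raw index = 0.75 * 0.96 = 0.72
Handicap index = round(0.72, 1) = 0.7

0.7


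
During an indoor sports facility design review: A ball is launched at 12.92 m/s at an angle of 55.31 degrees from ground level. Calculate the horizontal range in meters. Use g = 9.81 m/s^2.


R = v^2 * sin(2*theta) / g
Convert angle to radians: theta = 55.31 deg = 0.9653 rad
sin(2*theta) = sin(1.9307) = 0.9359
R = 12.92^2 * 0.9359 / 9.81
R = 166.9264 * 0.9359 / 9.81 = 15.9258 m

15.9258 m


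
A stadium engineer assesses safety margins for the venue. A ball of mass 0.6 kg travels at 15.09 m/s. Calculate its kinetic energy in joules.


KE = 0.5 * m * v^2
KE = 0.5 * 0.6 * 15.09^2
KE = 0.5 * 0.6 * 227.7081 = 68.3124 J

68.3124 J


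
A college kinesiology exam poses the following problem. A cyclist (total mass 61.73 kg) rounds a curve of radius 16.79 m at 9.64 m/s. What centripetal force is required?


Fc = m * v^2 / r
v^2 = 9.64^2 = 92.9296
Fc = 61.73 * 92.9296 / 16.79
Fc = 5736.5442 / 16.79 = 341.6643 N

341.6643 N


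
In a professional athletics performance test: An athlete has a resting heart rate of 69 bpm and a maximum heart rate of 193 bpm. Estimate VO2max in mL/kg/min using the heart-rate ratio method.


VO2max = 15.3 * HRmax / HRrest
VO2max = 15.3 * 193 / 69
VO2max = 2952.9 / 69 = 42.7957 mL/kg/min

42.7957 mL/kg/min


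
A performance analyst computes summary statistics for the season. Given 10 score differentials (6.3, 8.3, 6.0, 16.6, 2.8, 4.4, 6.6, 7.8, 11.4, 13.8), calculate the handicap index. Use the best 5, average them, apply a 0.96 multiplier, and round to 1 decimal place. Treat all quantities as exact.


All differentials: 6.3, 8.3, 6.0, 16.6, 2.8, 4.4, 6.6, 7.8, 11.4, 13.8
Sorted: 2.8, 4.4, 6.0, 6.3, 6.6, 7.8, 8.3, 11.4, 13.8, 16.6
Best 5: 2.8, 4.4, 6.0, 6.3, 6.6
Average of best = 26.1 / 5 = 5.22
Raw index = 5.22 * 0.96 = 5.0112
Handicap index = round(5.0112, 1) = 5.0

5.0


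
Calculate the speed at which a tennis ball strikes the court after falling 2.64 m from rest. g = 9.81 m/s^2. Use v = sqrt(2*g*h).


v = sqrt(2 * g * h)
v = sqrt(2 * 9.81 * 2.64)
v = sqrt(51.7968) = 7.197 m/s

7.197 m/s


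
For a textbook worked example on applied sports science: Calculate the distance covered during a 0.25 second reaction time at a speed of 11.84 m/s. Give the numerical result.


d = v * t
d = 11.84 * 0.25
d = 2.96 m

2.96 m


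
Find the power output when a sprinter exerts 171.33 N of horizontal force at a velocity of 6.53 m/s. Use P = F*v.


P = F * v
P = 171.33 * 6.53
P = 1118.7849 W

1118.7849 W


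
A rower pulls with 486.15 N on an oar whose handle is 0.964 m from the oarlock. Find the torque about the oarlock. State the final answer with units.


tau = F * d
tau = 486.15 * 0.964
tau = 468.6486 N*m

468.6486 N*m


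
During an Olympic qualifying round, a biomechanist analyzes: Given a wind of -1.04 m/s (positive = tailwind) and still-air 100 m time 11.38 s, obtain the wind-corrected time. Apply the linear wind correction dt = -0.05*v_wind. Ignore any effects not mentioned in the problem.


dt = -0.05 * v_wind = -0.05 * -1.04 = 0.052 s
t_corrected = t_still + dt = 11.38 + (0.052)
t_corrected = 11.432 s

11.432 s


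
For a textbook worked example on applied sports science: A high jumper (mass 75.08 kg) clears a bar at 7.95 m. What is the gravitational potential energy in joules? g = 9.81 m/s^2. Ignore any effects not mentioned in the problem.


PE = m * g * h
PE = 75.08 * 9.81 * 7.95
PE = 736.5348 * 7.95 = 5855.4517 J

5855.4517 J


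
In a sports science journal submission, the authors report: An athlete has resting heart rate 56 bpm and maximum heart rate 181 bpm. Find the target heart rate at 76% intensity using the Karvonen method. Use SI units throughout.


Target = HRrest + pct*(HRmax - HRrest)
Heart rate reserve = HRmax - HRrest = 181 - 56 = 125 bpm
Fraction = 76% = 0.76
Target = 56 + 0.76 * 125
Target = 56 + 95 = 151 bpm

151 bpm


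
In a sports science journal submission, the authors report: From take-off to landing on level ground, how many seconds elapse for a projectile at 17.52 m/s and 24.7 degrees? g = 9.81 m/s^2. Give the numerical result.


T = 2*v*sin(theta)/g
sin(theta) = sin(24.7 deg) = 0.4179
T = 2*17.52*0.4179 / 9.81
T = 14.6421 / 9.81 = 1.4926 s

1.4926 s


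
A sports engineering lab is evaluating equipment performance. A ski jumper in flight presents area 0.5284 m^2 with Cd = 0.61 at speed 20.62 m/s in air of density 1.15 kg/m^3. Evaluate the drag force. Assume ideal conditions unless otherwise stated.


Fd = 0.5 * Cd * rho * A * v^2
Fd = 0.5 * 0.61 * 1.15 * 0.5284 * 20.62^2
v^2 = 425.1844
Fd = 0.5 * 0.61 * 1.15 * 0.5284 * 425.1844 = 78.8021 N

78.8021 N


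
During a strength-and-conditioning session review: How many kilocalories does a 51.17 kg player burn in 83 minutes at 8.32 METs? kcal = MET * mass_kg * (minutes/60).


kcal = MET * mass * time_hr
Convert time: 83 min = 1.3833 hr
kcal = 8.32 * 51.17 * 1.3833
kcal = 588.9326 kcal

588.9326 kcal


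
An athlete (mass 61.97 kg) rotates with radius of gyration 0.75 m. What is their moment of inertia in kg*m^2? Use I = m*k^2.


I = m * k^2
I = 61.97 * 0.75^2
I = 61.97 * 0.5625 = 34.8581 kg*m^2

34.8581 kg*m^2


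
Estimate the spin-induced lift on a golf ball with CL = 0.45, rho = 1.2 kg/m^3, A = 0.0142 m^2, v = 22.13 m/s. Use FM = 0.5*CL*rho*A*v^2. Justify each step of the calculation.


FM = 0.5 * CL * rho * A * v^2
FM = 0.5 * 0.45 * 1.2 * 0.0142 * 22.13^2
v^2 = 489.7369
FM = 0.5 * 0.45 * 1.2 * 0.0142 * 489.7369 = 1.8777 N

1.8777 N


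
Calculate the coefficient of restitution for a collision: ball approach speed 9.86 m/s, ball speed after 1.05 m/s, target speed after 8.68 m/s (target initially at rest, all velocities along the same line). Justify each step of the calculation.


e = (v2_after - v1_after) / (v1_before - v2_before)
Numerator = 8.68 - 1.05 = 7.63
Denominator = 9.86 - 0 = 9.86
e = 7.63 / 9.86 = 0.7738

0.7738


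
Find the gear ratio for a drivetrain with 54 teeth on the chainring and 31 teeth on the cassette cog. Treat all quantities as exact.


GR = front_teeth / rear_teeth
GR = 54 / 31
GR = 1.7419

1.7419


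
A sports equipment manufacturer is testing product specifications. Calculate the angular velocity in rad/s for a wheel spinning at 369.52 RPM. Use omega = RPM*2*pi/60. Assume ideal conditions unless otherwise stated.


omega = RPM * 2 * pi / 60
omega = 369.52 * 2 * 3.14159 / 60
omega = 2321.7626 / 60 = 38.696 rad/s

38.696 rad/s


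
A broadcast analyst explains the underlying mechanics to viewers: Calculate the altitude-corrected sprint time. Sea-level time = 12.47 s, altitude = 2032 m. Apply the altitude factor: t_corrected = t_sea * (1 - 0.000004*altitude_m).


Correction factor = 1 - 0.000004 * 2032 = 0.991872
t_corrected = t_sea * factor = 12.47 * 0.991872
t_corrected = 12.3686 s

12.3686 s


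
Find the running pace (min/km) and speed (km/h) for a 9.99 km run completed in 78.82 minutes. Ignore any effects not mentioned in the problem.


Pace = time / distance = 78.82 min / 9.99 km = 7.8899 min/km
Speed = distance / time_in_hours = 9.99 / 1.3137 hr
Speed = 7.6047 km/h

7.8899 min/km, 7.6047 km/h


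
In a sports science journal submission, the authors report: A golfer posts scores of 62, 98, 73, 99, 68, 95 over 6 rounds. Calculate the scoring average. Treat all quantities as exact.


Average = sum / n
Sum = 495
Average = 495 / 6 = 82.5

82.5


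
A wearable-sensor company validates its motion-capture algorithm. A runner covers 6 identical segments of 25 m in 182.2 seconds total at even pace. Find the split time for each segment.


Split time = total_time / n_laps = 182.2 / 6
Split time = 30.3667 s per lap

30.3667 s


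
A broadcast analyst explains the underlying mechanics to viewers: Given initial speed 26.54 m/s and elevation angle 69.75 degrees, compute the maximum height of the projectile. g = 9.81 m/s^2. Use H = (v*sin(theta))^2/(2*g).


H = (v*sin(theta))^2 / (2*g)
vy = v*sin(theta) = 26.54 * sin(69.75 deg) = 24.8996 m/s
H = vy^2 / (2*g) = 619.99 / (2*9.81)
H = 619.99 / 19.62 = 31.5999 m

31.5999 m


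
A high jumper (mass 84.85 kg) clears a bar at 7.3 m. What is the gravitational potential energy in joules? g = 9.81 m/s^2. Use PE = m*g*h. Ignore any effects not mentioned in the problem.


PE = m * g * h
PE = 84.85 * 9.81 * 7.3
PE = 832.3785 * 7.3 = 6076.363 J

6076.363 J


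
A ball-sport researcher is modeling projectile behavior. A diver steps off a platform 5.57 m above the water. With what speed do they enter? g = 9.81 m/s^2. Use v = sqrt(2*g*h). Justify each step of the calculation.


v = sqrt(2 * g * h)
v = sqrt(2 * 9.81 * 5.57)
v = sqrt(109.2834) = 10.4539 m/s

10.4539 m/s


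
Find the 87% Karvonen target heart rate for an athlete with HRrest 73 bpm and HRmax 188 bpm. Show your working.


Target = HRrest + pct*(HRmax - HRrest)
Heart rate reserve = HRmax - HRrest = 188 - 73 = 115 bpm
Fraction = 87% = 0.87
Target = 73 + 0.87 * 115
Target = 73 + 100.05 = 173.05 bpm

173.05 bpm


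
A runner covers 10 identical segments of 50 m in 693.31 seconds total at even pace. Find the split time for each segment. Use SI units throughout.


Split time = total_time / n_laps = 693.31 / 10
Split time = 69.331 s per lap

69.331 s


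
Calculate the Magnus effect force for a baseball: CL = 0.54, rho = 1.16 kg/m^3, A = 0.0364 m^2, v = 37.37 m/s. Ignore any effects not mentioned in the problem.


FM = 0.5 * CL * rho * A * v^2
FM = 0.5 * 0.54 * 1.16 * 0.0364 * 37.37^2
v^2 = 1396.5169
FM = 0.5 * 0.54 * 1.16 * 0.0364 * 1396.5169 = 15.921 N

15.921 N


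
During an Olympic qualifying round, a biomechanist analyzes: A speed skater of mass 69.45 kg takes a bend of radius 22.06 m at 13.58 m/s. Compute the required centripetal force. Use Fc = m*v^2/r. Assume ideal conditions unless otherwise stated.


Fc = m * v^2 / r
v^2 = 13.58^2 = 184.4164
Fc = 69.45 * 184.4164 / 22.06
Fc = 12807.719 / 22.06 = 580.5856 N

580.5856 N


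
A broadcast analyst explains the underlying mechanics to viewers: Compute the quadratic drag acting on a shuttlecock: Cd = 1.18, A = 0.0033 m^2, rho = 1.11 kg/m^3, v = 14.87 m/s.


Fd = 0.5 * Cd * rho * A * v^2
Fd = 0.5 * 1.18 * 1.11 * 0.0033 * 14.87^2
v^2 = 221.1169
Fd = 0.5 * 1.18 * 1.11 * 0.0033 * 221.1169 = 0.4779 N

0.4779 N


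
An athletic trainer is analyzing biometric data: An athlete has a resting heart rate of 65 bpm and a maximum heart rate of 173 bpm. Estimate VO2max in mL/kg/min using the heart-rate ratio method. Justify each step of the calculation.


VO2max = 15.3 * HRmax / HRrest
VO2max = 15.3 * 173 / 65
VO2max = 2646.9 / 65 = 40.7215 mL/kg/min

40.7215 mL/kg/min


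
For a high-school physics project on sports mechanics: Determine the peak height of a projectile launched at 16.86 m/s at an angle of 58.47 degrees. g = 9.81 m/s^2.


H = (v*sin(theta))^2 / (2*g)
vy = v*sin(theta) = 16.86 * sin(58.47 deg) = 14.3709 m/s
H = vy^2 / (2*g) = 206.5227 / (2*9.81)
H = 206.5227 / 19.62 = 10.5261 m

10.5261 m


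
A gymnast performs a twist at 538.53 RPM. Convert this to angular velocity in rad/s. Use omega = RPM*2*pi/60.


omega = RPM * 2 * pi / 60
omega = 538.53 * 2 * 3.14159 / 60
omega = 3383.6838 / 60 = 56.3947 rad/s

56.3947 rad/s


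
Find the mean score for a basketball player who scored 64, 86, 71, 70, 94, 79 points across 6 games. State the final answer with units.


Average = sum / n
Sum = 464
Average = 464 / 6 = 77.3333

77.3333


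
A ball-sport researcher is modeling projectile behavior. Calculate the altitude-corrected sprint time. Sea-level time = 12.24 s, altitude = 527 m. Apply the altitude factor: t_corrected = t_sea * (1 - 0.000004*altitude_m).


Correction factor = 1 - 0.000004 * 527 = 0.997892
t_corrected = t_sea * factor = 12.24 * 0.997892
t_corrected = 12.2142 s

12.2142 s


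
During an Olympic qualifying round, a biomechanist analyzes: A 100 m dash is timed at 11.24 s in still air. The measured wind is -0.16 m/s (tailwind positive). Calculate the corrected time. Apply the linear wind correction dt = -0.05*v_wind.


dt = -0.05 * v_wind = -0.05 * -0.16 = 0.008 s
t_corrected = t_still + dt = 11.24 + (0.008)
t_corrected = 11.248 s

11.248 s


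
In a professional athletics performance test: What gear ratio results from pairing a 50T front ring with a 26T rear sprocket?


GR = front_teeth / rear_teeth
GR = 50 / 26
GR = 1.9231

1.9231


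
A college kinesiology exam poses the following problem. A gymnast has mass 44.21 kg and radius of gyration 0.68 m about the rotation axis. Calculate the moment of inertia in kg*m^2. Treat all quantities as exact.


I = m * k^2
I = 44.21 * 0.68^2
I = 44.21 * 0.4624 = 20.4427 kg*m^2

20.4427 kg*m^2


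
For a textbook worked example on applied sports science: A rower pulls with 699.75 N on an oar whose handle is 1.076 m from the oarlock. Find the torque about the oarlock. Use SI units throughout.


tau = F * d
tau = 699.75 * 1.076
tau = 752.931 N*m

752.931 N*m


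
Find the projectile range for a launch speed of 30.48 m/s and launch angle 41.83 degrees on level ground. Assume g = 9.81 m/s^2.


R = v^2 * sin(2*theta) / g
Convert angle to radians: theta = 41.83 deg = 0.7301 rad
sin(2*theta) = sin(1.4601) = 0.9939
R = 30.48^2 * 0.9939 / 9.81
R = 929.0304 * 0.9939 / 9.81 = 94.1232 m

94.1232 m


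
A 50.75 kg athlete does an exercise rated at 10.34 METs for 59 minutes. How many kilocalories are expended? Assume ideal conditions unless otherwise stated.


kcal = MET * mass * time_hr
Convert time: 59 min = 0.9833 hr
kcal = 10.34 * 50.75 * 0.9833
kcal = 516.0091 kcal

516.0091 kcal


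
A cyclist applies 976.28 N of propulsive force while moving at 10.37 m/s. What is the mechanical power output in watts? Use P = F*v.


P = F * v
P = 976.28 * 10.37
P = 10124.0236 W

10124.0236 W


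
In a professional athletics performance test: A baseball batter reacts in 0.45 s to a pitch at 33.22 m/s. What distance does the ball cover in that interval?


d = v * t
d = 33.22 * 0.45
d = 14.949 m

14.949 m


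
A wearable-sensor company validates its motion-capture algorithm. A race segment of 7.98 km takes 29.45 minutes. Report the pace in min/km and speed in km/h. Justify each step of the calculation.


Pace = time / distance = 29.45 min / 7.98 km = 3.6905 min/km
Speed = distance / time_in_hours = 7.98 / 0.4908 hr
Speed = 16.2581 km/h

3.6905 min/km, 16.2581 km/h


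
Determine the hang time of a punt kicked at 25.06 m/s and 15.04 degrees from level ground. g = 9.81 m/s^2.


T = 2*v*sin(theta)/g
sin(theta) = sin(15.04 deg) = 0.2595
T = 2*25.06*0.2595 / 9.81
T = 13.0058 / 9.81 = 1.3258 s

1.3258 s


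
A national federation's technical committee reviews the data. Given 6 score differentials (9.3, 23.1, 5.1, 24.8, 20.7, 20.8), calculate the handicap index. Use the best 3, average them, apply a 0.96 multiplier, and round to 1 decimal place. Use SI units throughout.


All differentials: 9.3, 23.1, 5.1, 24.8, 20.7, 20.8
Sorted: 5.1, 9.3, 20.7, 20.8, 23.1, 24.8
Best 3: 5.1, 9.3, 20.7
Average of best = 35.1 / 3 = 11.7
Raw index = 11.7 * 0.96 = 11.232
Handicap index = round(11.232, 1) = 11.2

11.2


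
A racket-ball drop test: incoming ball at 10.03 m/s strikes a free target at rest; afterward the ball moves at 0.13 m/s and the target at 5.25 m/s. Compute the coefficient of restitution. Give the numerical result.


e = (v2_after - v1_after) / (v1_before - v2_before)
Numerator = 5.25 - 0.13 = 5.12
Denominator = 10.03 - 0 = 10.03
e = 5.12 / 10.03 = 0.5105

0.5105


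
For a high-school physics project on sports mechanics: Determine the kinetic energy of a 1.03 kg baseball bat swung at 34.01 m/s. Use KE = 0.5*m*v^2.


KE = 0.5 * m * v^2
KE = 0.5 * 1.03 * 34.01^2
KE = 0.5 * 1.03 * 1156.6801 = 595.6903 J

595.6903 J


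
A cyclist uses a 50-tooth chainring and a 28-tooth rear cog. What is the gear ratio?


GR = front_teeth / rear_teeth
GR = 50 / 28
GR = 1.7857

1.7857


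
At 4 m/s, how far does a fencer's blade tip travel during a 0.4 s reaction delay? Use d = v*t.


d = v * t
d = 4 * 0.4
d = 1.6 m

1.6 m


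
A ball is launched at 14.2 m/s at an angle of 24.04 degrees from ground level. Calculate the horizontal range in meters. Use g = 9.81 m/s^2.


R = v^2 * sin(2*theta) / g
Convert angle to radians: theta = 24.04 deg = 0.4196 rad
sin(2*theta) = sin(0.8392) = 0.7441
R = 14.2^2 * 0.7441 / 9.81
R = 201.64 * 0.7441 / 9.81 = 15.2942 m

15.2942 m


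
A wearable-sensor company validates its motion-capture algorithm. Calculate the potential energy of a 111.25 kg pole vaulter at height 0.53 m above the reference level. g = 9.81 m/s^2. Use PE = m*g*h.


PE = m * g * h
PE = 111.25 * 9.81 * 0.53
PE = 1091.3625 * 0.53 = 578.4221 J

578.4221 J


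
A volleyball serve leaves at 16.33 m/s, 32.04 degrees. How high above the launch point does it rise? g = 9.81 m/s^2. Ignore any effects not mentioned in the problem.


H = (v*sin(theta))^2 / (2*g)
vy = v*sin(theta) = 16.33 * sin(32.04 deg) = 8.6632 m/s
H = vy^2 / (2*g) = 75.0519 / (2*9.81)
H = 75.0519 / 19.62 = 3.8253 m

3.8253 m


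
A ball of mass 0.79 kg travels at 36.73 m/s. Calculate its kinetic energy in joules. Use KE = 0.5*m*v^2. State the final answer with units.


KE = 0.5 * m * v^2
KE = 0.5 * 0.79 * 36.73^2
KE = 0.5 * 0.79 * 1349.0929 = 532.8917 J

532.8917 J


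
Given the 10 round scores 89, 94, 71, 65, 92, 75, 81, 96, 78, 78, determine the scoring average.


Average = sum / n
Sum = 819
Average = 819 / 10 = 81.9

81.9


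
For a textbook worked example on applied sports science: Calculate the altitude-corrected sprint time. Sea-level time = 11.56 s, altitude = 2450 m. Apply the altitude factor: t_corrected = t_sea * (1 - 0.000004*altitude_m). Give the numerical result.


Correction factor = 1 - 0.000004 * 2450 = 0.9902
t_corrected = t_sea * factor = 11.56 * 0.9902
t_corrected = 11.4467 s

11.4467 s


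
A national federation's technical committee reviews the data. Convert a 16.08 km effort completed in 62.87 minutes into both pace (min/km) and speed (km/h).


Pace = time / distance = 62.87 min / 16.08 km = 3.9098 min/km
Speed = distance / time_in_hours = 16.08 / 1.0478 hr
Speed = 15.346 km/h

3.9098 min/km, 15.346 km/h


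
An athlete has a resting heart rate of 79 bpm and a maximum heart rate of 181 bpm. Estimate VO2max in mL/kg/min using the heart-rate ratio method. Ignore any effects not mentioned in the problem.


VO2max = 15.3 * HRmax / HRrest
VO2max = 15.3 * 181 / 79
VO2max = 2769.3 / 79 = 35.0544 mL/kg/min

35.0544 mL/kg/min


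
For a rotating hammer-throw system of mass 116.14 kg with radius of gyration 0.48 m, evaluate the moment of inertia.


I = m * k^2
I = 116.14 * 0.48^2
I = 116.14 * 0.2304 = 26.7587 kg*m^2

26.7587 kg*m^2


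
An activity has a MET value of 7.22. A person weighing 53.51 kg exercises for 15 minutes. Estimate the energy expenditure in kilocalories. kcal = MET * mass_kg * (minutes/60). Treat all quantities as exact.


kcal = MET * mass * time_hr
Convert time: 15 min = 0.25 hr
kcal = 7.22 * 53.51 * 0.25
kcal = 96.5855 kcal

96.5855 kcal


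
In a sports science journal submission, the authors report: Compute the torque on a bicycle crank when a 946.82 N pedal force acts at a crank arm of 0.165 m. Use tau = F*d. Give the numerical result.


tau = F * d
tau = 946.82 * 0.165
tau = 156.2253 N*m

156.2253 N*m


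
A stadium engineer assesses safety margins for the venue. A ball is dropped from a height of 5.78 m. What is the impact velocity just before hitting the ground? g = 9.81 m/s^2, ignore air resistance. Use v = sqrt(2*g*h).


v = sqrt(2 * g * h)
v = sqrt(2 * 9.81 * 5.78)
v = sqrt(113.4036) = 10.6491 m/s

10.6491 m/s


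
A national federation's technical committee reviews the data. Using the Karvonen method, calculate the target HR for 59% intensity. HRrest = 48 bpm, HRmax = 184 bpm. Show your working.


Target = HRrest + pct*(HRmax - HRrest)
Heart rate reserve = HRmax - HRrest = 184 - 48 = 136 bpm
Fraction = 59% = 0.59
Target = 48 + 0.59 * 136
Target = 48 + 80.24 = 128.24 bpm

128.24 bpm


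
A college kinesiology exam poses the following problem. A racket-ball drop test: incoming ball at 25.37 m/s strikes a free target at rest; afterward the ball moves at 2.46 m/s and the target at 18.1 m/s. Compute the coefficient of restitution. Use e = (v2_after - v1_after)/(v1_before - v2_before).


e = (v2_after - v1_after) / (v1_before - v2_before)
Numerator = 18.1 - 2.46 = 15.64
Denominator = 25.37 - 0 = 25.37
e = 15.64 / 25.37 = 0.6165

0.6165


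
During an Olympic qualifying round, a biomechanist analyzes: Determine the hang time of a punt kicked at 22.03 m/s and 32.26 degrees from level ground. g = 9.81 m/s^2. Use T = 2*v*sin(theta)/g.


T = 2*v*sin(theta)/g
sin(theta) = sin(32.26 deg) = 0.5338
T = 2*22.03*0.5338 / 9.81
T = 23.5176 / 9.81 = 2.3973 s

2.3973 s


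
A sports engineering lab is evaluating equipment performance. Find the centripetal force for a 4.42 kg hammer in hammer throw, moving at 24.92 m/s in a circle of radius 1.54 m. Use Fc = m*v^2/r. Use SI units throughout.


Fc = m * v^2 / r
v^2 = 24.92^2 = 621.0064
Fc = 4.42 * 621.0064 / 1.54
Fc = 2744.8483 / 1.54 = 1782.369 N

1782.369 N


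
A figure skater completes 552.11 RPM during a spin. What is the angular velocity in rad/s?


omega = RPM * 2 * pi / 60
omega = 552.11 * 2 * 3.14159 / 60
omega = 3469.0094 / 60 = 57.8168 rad/s

57.8168 rad/s


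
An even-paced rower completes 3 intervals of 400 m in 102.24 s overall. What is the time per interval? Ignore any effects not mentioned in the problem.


Split time = total_time / n_laps = 102.24 / 3
Split time = 34.08 s per lap

34.08 s


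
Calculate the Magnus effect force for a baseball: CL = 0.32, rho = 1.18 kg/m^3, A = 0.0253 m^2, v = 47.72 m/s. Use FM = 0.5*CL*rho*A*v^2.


FM = 0.5 * CL * rho * A * v^2
FM = 0.5 * 0.32 * 1.18 * 0.0253 * 47.72^2
v^2 = 2277.1984
FM = 0.5 * 0.32 * 1.18 * 0.0253 * 2277.1984 = 10.8774 N

10.8774 N


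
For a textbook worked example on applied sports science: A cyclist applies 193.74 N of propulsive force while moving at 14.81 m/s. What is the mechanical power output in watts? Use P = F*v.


P = F * v
P = 193.74 * 14.81
P = 2869.2894 W

2869.2894 W


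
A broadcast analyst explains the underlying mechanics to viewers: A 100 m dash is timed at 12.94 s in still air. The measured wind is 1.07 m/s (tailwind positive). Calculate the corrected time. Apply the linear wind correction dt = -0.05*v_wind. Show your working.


dt = -0.05 * v_wind = -0.05 * 1.07 = -0.0535 s
t_corrected = t_still + dt = 12.94 + (-0.0535)
t_corrected = 12.8865 s

12.8865 s


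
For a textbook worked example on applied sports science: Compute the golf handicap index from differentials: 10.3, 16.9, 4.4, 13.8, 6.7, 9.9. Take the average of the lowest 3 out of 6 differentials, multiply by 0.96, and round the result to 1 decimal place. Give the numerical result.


All differentials: 10.3, 16.9, 4.4, 13.8, 6.7, 9.9
Sorted: 4.4, 6.7, 9.9, 10.3, 13.8, 16.9
Best 3: 4.4, 6.7, 9.9
Average of best = 21 / 3 = 7
Raw index = 7 * 0.96 = 6.72
Handicap index = round(6.72, 1) = 6.7

6.7


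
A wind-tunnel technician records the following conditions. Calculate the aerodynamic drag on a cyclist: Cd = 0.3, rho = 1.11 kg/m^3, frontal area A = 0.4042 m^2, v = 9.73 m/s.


Fd = 0.5 * Cd * rho * A * v^2
Fd = 0.5 * 0.3 * 1.11 * 0.4042 * 9.73^2
v^2 = 94.6729
Fd = 0.5 * 0.3 * 1.11 * 0.4042 * 94.6729 = 6.3714 N

6.3714 N


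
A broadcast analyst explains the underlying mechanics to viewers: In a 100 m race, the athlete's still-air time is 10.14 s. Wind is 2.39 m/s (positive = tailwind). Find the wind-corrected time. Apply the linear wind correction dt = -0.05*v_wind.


dt = -0.05 * v_wind = -0.05 * 2.39 = -0.1195 s
t_corrected = t_still + dt = 10.14 + (-0.1195)
t_corrected = 10.0205 s

10.0205 s
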